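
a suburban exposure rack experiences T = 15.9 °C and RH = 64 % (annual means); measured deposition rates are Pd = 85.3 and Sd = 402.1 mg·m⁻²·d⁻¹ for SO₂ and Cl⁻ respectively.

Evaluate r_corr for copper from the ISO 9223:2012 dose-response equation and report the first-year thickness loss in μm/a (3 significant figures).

copper: f(T) = -0.080·(T−10) [T>10 °C] = -0.4720
  sulphur-dioxide contribution → 0.4584 μm/a
  chloride contribution → 1.129 μm/a
  total first-year rate 1.588 μm/a

r_corr = 1.59 μm/a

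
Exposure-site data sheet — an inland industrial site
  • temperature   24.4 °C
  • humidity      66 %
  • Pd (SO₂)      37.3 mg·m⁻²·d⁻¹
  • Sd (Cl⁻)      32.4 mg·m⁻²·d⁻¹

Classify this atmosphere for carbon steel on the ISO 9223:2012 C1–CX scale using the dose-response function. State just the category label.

C3

carbon steel: temperature factor f = -0.054·(14.4) = -0.7776
  Pd branch = 1.77·Pd^0.52·e^(0.02·RH+f) = 19.99 μm/a
  Cl⁻ term: 0.102·32.4^0.62·exp(0.033·66+0.04·24.4) = 20.65
  sum: 19.99 + 20.65 → r_corr = 40.64 μm/a
ISO 9223 Table 2 (carbon steel): 25 < 40.6 ≤ 50 μm/a ⇒ C3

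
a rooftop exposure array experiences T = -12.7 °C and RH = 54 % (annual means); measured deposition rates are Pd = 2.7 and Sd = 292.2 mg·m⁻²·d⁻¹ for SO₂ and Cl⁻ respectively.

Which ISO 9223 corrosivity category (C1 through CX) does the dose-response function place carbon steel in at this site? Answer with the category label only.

C2

carbon steel: temperature factor f = +0.150·(-22.7) = -3.4050
  SO₂ term: 1.77·2.7^0.52·exp(0.02·54-3.4050) = 0.2901
  Cl⁻ term: 0.102·292.2^0.62·exp(0.033·54+0.04·-12.7) = 12.32
  r_corr = 0.2901 + 12.32 = 12.61 μm/a
ISO 9223 Table 2 (carbon steel): 1.3 < 12.6 ≤ 25 μm/a ⇒ C2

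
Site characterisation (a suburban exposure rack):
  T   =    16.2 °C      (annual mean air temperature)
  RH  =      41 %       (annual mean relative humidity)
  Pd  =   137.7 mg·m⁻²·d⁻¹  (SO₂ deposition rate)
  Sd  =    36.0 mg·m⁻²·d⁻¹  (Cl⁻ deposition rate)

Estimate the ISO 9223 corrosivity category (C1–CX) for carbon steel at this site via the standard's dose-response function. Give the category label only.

carbon steel: temperature factor f = -0.054·(6.2) = -0.3348
  sulphur-dioxide contribution → 37.23 μm/a
  chloride contribution → 6.959 μm/a
  total first-year rate 44.19 μm/a
ISO 9223 Table 2 (carbon steel): 25 < 44.2 ≤ 50 μm/a ⇒ C3

C3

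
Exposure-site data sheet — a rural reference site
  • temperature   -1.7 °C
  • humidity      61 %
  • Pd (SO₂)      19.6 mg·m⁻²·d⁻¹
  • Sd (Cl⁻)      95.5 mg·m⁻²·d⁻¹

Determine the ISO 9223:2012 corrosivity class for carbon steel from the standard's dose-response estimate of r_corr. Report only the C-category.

carbon steel: f(T) = +0.150·(T−10) [T≤10 °C] = -1.7550
  Pd branch = 1.77·Pd^0.52·e^(0.02·RH+f) = 4.871 μm/a
  Sd branch = 0.102·Sd^0.62·e^(0.033·RH+0.04·T) = 12.05 μm/a
  sum: 4.871 + 12.05 → r_corr = 16.92 μm/a
16.9 μm/a falls in (1.3, 25] for carbon steel → category C2

C2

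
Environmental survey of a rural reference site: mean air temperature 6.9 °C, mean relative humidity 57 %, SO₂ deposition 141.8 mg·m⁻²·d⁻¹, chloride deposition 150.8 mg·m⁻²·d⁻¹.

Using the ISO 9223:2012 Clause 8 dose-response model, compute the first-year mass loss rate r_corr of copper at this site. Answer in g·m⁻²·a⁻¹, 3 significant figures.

r_corr = 7.25 g·m⁻²·a⁻¹

copper: T≤10 °C ⇒ hinge +0.126·(6.9−10) = -0.3906
  Pd branch = 0.0053·Pd^0.26·e^(0.059·RH+f) = 0.3755 μm/a
  Cl⁻ term: 0.01025·150.8^0.27·exp(0.036·57+0.049·6.9) = 0.4334
  sum: 0.3755 + 0.4334 → r_corr = 0.8089 μm/a
Convert to mass loss: 0.8089 μm/a × 8.96 g/cm³ = 7.248 g·m⁻²·a⁻¹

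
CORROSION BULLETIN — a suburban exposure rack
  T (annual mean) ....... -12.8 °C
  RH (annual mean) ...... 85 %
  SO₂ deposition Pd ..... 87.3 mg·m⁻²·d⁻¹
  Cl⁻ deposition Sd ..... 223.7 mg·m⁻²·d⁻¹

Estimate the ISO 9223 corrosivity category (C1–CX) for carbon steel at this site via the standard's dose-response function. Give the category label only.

carbon steel: T≤10 °C ⇒ hinge +0.150·(-12.8−10) = -3.4200
  SO₂ term: 1.77·87.3^0.52·exp(0.02·85-3.4200) = 3.238
  Sd branch = 0.102·Sd^0.62·e^(0.033·RH+0.04·T) = 28.92 μm/a
  sum: 3.238 + 28.92 → r_corr = 32.16 μm/a
Category bounds: 25…50 μm/a bracket r_corr ⇒ C3

C3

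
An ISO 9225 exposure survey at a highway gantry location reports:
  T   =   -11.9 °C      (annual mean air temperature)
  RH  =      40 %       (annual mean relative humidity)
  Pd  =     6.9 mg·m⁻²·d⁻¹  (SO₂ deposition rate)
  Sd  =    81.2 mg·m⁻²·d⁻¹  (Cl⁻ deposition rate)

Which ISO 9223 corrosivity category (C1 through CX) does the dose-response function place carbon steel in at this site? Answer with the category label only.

C2

carbon steel: T≤10 °C ⇒ hinge +0.150·(-11.9−10) = -3.2850
  sulphur-dioxide contribution → 0.4027 μm/a
  chloride contribution → 3.623 μm/a
  ⇒ r_corr(carbon steel) = 4.026 μm/a
ISO 9223 Table 2 (carbon steel): 1.3 < 4.03 ≤ 25 μm/a ⇒ C2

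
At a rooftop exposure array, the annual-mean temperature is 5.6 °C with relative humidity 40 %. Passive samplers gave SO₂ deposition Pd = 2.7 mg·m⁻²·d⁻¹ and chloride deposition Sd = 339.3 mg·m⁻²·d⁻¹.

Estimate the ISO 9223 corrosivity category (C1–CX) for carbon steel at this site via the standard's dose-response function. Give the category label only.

C2

carbon steel: temperature factor f = +0.150·(-4.4) = -0.6600
  SO₂ term: 1.77·2.7^0.52·exp(0.02·40-0.6600) = 3.413
  Sd branch = 0.102·Sd^0.62·e^(0.033·RH+0.04·T) = 17.71 μm/a
  r_corr = 3.413 + 17.71 = 21.12 μm/a
ISO 9223 Table 2 (carbon steel): 1.3 < 21.1 ≤ 25 μm/a ⇒ C2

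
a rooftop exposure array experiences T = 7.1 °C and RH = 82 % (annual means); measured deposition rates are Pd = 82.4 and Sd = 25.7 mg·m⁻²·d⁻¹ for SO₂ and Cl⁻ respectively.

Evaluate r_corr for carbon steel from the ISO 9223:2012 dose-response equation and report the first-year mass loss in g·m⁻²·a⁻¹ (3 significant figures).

r_corr = 579 g·m⁻²·a⁻¹

carbon steel: T≤10 °C ⇒ hinge +0.150·(7.1−10) = -0.4350
  SO₂ term: 1.77·82.4^0.52·exp(0.02·82-0.4350) = 58.56
  Sd branch = 0.102·Sd^0.62·e^(0.033·RH+0.04·T) = 15.18 μm/a
  r_corr = 58.56 + 15.18 = 73.74 μm/a
Convert to mass loss: 73.74 μm/a × 7.85 g/cm³ = 578.8 g·m⁻²·a⁻¹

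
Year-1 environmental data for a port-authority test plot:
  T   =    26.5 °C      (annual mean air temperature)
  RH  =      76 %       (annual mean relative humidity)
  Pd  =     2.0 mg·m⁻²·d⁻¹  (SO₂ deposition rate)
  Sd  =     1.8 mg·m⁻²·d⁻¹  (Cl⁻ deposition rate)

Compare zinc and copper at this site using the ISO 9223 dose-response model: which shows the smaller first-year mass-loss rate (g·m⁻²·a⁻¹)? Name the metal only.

zinc

zinc: T>10 °C ⇒ hinge -0.071·(26.5−10) = -1.1715
  sulphur-dioxide contribution → 0.1789 μm/a
  chloride contribution → 0.4274 μm/a
  ⇒ r_corr(zinc) = 0.6063 μm/a
  mass loss = 0.6063 μm/a × 7.14 g/cm³ = 4.329 g·m⁻²·a⁻¹
copper: temperature factor f = -0.080·(16.5) = -1.3200
  sulphur-dioxide contribution → 0.1502 μm/a
  chloride contribution → 0.6789 μm/a
  total first-year rate 0.8291 μm/a
  mass loss = 0.8291 μm/a × 8.96 g/cm³ = 7.429 g·m⁻²·a⁻¹
Ordering by g·m⁻²·a⁻¹: copper (7.43) > zinc (4.33)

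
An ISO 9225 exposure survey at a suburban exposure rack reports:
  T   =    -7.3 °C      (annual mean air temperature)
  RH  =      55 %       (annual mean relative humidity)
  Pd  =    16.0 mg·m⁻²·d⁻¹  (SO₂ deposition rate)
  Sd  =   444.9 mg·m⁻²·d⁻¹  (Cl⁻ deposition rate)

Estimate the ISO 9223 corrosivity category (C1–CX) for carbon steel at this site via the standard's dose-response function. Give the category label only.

C2

carbon steel: temperature factor f = +0.150·(-17.3) = -2.5950
  sulphur-dioxide contribution → 1.678 μm/a
  chloride contribution → 20.51 μm/a
  ⇒ r_corr(carbon steel) = 22.19 μm/a
22.2 μm/a falls in (1.3, 25] for carbon steel → category C2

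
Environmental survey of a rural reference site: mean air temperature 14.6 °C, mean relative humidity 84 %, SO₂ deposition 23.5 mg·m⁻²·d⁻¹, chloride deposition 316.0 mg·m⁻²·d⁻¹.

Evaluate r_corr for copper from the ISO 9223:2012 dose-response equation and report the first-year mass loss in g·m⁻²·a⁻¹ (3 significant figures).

copper: T>10 °C ⇒ hinge -0.080·(14.6−10) = -0.3680
  Pd branch = 0.0053·Pd^0.26·e^(0.059·RH+f) = 1.184 μm/a
  Cl⁻ term: 0.01025·316.0^0.27·exp(0.036·84+0.049·14.6) = 2.04
  r_corr = 1.184 + 2.04 = 3.224 μm/a
Convert to mass loss: 3.224 μm/a × 8.96 g/cm³ = 28.89 g·m⁻²·a⁻¹

r_corr = 28.9 g·m⁻²·a⁻¹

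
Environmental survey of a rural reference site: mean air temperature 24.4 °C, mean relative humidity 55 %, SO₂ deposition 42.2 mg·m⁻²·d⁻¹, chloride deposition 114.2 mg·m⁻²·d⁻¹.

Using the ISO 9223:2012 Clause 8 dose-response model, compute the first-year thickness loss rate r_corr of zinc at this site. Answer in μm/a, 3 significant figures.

r_corr = 3.52 μm/a

zinc: T>10 °C ⇒ hinge -0.071·(24.4−10) = -1.0224
  sulphur-dioxide contribution → 0.3023 μm/a
  chloride contribution → 3.219 μm/a
  ⇒ r_corr(zinc) = 3.521 μm/a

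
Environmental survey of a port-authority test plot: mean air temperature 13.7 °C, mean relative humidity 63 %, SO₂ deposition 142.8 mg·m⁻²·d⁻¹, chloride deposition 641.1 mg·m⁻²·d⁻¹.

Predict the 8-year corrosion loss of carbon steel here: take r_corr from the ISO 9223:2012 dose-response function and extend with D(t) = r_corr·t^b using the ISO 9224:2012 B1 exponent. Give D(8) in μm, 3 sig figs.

carbon steel: T>10 °C ⇒ hinge -0.054·(13.7−10) = -0.1998
  Pd branch = 1.77·Pd^0.52·e^(0.02·RH+f) = 67.43 μm/a
  Sd branch = 0.102·Sd^0.62·e^(0.033·RH+0.04·T) = 77.59 μm/a
  r_corr = 67.43 + 77.59 = 145 μm/a
ISO 9224: D(t) = r_corr · t^b with b = 0.523 (carbon steel, B1)
  D(8) = 145 × 8^0.523 = 145 × 2.967 = 430.3 μm

D(8) = 430 μm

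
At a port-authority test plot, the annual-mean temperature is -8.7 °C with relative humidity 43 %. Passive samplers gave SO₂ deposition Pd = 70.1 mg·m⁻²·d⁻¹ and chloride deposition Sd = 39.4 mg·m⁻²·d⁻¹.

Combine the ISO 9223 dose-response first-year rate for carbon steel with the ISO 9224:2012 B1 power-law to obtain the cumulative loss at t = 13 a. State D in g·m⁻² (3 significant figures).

D(13) = 156 g·m⁻²

carbon steel: f(T) = +0.150·(T−10) [T≤10 °C] = -2.8050
  sulphur-dioxide contribution → 2.307 μm/a
  chloride contribution → 2.904 μm/a
  ⇒ r_corr(carbon steel) = 5.211 μm/a
Long-term exponent b (ISO 9224 Table 2, B1) = 0.523
  D(13) = 5.211 × 13^0.523 = 5.211 × 3.825 = 19.93 μm
  Mass loss = 19.93 μm × 7.85 g/cm³ = 156.4 g·m⁻²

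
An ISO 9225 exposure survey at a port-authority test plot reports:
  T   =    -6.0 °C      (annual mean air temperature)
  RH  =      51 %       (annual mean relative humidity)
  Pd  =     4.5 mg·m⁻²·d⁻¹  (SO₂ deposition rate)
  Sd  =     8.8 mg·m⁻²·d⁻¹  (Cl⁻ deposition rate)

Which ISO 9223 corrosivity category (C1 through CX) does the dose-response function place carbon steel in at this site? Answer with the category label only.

carbon steel: f(T) = +0.150·(T−10) [T≤10 °C] = -2.4000
  sulphur-dioxide contribution → 0.9735 μm/a
  chloride contribution → 1.663 μm/a
  total first-year rate 2.636 μm/a
2.64 μm/a falls in (1.3, 25] for carbon steel → category C2

C2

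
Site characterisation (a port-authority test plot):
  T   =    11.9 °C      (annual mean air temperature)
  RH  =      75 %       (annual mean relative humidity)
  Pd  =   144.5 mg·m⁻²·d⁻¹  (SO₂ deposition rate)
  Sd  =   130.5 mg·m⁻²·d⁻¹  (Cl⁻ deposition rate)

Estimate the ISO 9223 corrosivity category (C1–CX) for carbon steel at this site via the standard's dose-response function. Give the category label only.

carbon steel: T>10 °C ⇒ hinge -0.054·(11.9−10) = -0.1026
  Pd branch = 1.77·Pd^0.52·e^(0.02·RH+f) = 95.06 μm/a
  Sd branch = 0.102·Sd^0.62·e^(0.033·RH+0.04·T) = 39.98 μm/a
  sum: 95.06 + 39.98 → r_corr = 135 μm/a
135 μm/a falls in (80, 200] for carbon steel → category C5

C5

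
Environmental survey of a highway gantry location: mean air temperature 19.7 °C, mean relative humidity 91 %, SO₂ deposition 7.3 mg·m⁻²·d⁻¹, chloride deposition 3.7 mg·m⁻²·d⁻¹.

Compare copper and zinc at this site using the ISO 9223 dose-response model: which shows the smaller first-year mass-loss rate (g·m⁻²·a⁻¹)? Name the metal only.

copper: temperature factor f = -0.080·(9.7) = -0.7760
  Pd branch = 0.0053·Pd^0.26·e^(0.059·RH+f) = 0.8779 μm/a
  Cl⁻ term: 0.01025·3.7^0.27·exp(0.036·91+0.049·19.7) = 1.014
  r_corr = 0.8779 + 1.014 = 1.892 μm/a
  mass loss = 1.892 μm/a × 8.96 g/cm³ = 16.95 g·m⁻²·a⁻¹
zinc: temperature factor f = -0.071·(9.7) = -0.6887
  Pd branch = 0.0129·Pd^0.44·e^(0.046·RH+f) = 1.022 μm/a
  Sd branch = 0.0175·Sd^0.57·e^(0.008·RH+0.085·T) = 0.4077 μm/a
  r_corr = 1.022 + 0.4077 = 1.429 μm/a
  mass loss = 1.429 μm/a × 7.14 g/cm³ = 10.21 g·m⁻²·a⁻¹
Ordering by g·m⁻²·a⁻¹: copper (17) > zinc (10.2)

zinc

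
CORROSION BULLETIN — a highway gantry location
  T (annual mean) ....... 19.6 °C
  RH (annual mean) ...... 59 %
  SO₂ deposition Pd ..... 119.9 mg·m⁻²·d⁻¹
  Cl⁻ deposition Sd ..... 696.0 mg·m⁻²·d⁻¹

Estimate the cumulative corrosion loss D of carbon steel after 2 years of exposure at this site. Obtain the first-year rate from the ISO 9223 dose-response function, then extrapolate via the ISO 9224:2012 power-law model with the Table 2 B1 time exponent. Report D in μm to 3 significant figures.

D(2) = 190 μm

carbon steel: f(T) = -0.054·(T−10) [T>10 °C] = -0.5184
  SO₂ term: 1.77·119.9^0.52·exp(0.02·59-0.5184) = 41.33
  Cl⁻ term: 0.102·696.0^0.62·exp(0.033·59+0.04·19.6) = 90.59
  r_corr = 41.33 + 90.59 = 131.9 μm/a
ISO 9224: D(t) = r_corr · t^b with b = 0.523 (carbon steel, B1)
  D(2) = 131.9 × 2^0.523 = 131.9 × 1.437 = 189.6 μm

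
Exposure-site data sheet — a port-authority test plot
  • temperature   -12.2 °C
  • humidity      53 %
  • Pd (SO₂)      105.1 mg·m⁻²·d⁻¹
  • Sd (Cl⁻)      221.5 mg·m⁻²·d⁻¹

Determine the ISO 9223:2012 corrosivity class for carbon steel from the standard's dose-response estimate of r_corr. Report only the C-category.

C2

carbon steel: T≤10 °C ⇒ hinge +0.150·(-12.2−10) = -3.3300
  sulphur-dioxide contribution → 2.058 μm/a
  chloride contribution → 10.24 μm/a
  total first-year rate 12.3 μm/a
ISO 9223 Table 2 (carbon steel): 1.3 < 12.3 ≤ 25 μm/a ⇒ C2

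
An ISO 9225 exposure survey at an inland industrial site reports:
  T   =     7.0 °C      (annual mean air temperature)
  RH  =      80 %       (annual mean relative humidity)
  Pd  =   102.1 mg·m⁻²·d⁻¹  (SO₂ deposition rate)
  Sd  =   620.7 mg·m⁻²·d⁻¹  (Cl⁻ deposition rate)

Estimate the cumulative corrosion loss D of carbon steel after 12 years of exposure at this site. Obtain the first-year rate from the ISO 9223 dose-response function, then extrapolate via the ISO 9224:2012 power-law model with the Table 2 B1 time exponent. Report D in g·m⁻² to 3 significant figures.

carbon steel: T≤10 °C ⇒ hinge +0.150·(7.0−10) = -0.4500
  Pd branch = 1.77·Pd^0.52·e^(0.02·RH+f) = 61.96 μm/a
  Sd branch = 0.102·Sd^0.62·e^(0.033·RH+0.04·T) = 101.9 μm/a
  sum: 61.96 + 101.9 → r_corr = 163.9 μm/a
Power-law: D(12) = r_corr · 12^0.523
  D(12) = 163.9 × 12^0.523 = 163.9 × 3.668 = 601.1 μm
  Mass loss = 601.1 μm × 7.85 g/cm³ = 4719 g·m⁻²

D(12) = 4.72e+03 g·m⁻²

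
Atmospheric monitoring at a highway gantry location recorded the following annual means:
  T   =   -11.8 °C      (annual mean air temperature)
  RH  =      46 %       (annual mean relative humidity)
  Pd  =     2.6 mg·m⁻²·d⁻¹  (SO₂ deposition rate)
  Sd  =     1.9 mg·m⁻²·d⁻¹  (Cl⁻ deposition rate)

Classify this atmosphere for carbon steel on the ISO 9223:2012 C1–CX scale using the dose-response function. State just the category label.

carbon steel: f(T) = +0.150·(T−10) [T≤10 °C] = -3.2700
  sulphur-dioxide contribution → 0.2774 μm/a
  chloride contribution → 0.4322 μm/a
  total first-year rate 0.7097 μm/a
ISO 9223 Table 2 (carbon steel): 0 < 0.71 ≤ 1.3 μm/a ⇒ C1

C1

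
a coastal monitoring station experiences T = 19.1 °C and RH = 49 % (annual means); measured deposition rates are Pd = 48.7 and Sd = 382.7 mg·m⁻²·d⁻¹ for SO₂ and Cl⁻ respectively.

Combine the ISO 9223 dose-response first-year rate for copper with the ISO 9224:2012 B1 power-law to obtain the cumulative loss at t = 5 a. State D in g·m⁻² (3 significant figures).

D(5) = 23.2 g·m⁻²

copper: temperature factor f = -0.080·(9.1) = -0.7280
  SO₂ term: 0.0053·48.7^0.26·exp(0.059·49-0.7280) = 0.1266
  Sd branch = 0.01025·Sd^0.27·e^(0.036·RH+0.049·T) = 0.7597 μm/a
  sum: 0.1266 + 0.7597 → r_corr = 0.8863 μm/a
Power-law: D(5) = r_corr · 5^0.667
  D(5) = 0.8863 × 5^0.667 = 0.8863 × 2.926 = 2.593 μm
  Mass loss = 2.593 μm × 8.96 g/cm³ = 23.23 g·m⁻²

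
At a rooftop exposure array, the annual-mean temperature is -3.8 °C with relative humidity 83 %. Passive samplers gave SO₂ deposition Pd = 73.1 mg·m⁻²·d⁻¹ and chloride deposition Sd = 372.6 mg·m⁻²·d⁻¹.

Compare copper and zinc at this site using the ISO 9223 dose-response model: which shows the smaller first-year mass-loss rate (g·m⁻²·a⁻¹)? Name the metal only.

copper

copper: T≤10 °C ⇒ hinge +0.126·(-3.8−10) = -1.7388
  Pd branch = 0.0053·Pd^0.26·e^(0.059·RH+f) = 0.3806 μm/a
  Sd branch = 0.01025·Sd^0.27·e^(0.036·RH+0.049·T) = 0.8352 μm/a
  r_corr = 0.3806 + 0.8352 = 1.216 μm/a
  mass loss = 1.216 μm/a × 8.96 g/cm³ = 10.89 g·m⁻²·a⁻¹
zinc: temperature factor f = +0.038·(-13.8) = -0.5244
  SO₂ term: 0.0129·73.1^0.44·exp(0.046·83-0.5244) = 2.297
  Cl⁻ term: 0.0175·372.6^0.57·exp(0.008·83+0.085·-3.8) = 0.719
  sum: 2.297 + 0.719 → r_corr = 3.016 μm/a
  mass loss = 3.016 μm/a × 7.14 g/cm³ = 21.53 g·m⁻²·a⁻¹
Ordering by g·m⁻²·a⁻¹: zinc (21.5) > copper (10.9)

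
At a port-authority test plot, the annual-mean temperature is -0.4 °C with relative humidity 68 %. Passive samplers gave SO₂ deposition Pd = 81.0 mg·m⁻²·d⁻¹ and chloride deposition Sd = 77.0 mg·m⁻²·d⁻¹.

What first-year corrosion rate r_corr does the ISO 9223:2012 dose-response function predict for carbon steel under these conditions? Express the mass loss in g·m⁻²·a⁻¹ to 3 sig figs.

r_corr = 222 g·m⁻²·a⁻¹

carbon steel: temperature factor f = +0.150·(-10.4) = -1.5600
  Pd branch = 1.77·Pd^0.52·e^(0.02·RH+f) = 14.24 μm/a
  Sd branch = 0.102·Sd^0.62·e^(0.033·RH+0.04·T) = 13.99 μm/a
  r_corr = 14.24 + 13.99 = 28.23 μm/a
Convert to mass loss: 28.23 μm/a × 7.85 g/cm³ = 221.6 g·m⁻²·a⁻¹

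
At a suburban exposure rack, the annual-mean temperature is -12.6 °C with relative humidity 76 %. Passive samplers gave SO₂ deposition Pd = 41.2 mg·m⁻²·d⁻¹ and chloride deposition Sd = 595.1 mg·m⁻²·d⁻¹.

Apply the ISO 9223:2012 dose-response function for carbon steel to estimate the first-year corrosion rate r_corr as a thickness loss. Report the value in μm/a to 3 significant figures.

r_corr = 41.6 μm/a

carbon steel: T≤10 °C ⇒ hinge +0.150·(-12.6−10) = -3.3900
  sulphur-dioxide contribution → 1.886 μm/a
  chloride contribution → 39.73 μm/a
  total first-year rate 41.62 μm/a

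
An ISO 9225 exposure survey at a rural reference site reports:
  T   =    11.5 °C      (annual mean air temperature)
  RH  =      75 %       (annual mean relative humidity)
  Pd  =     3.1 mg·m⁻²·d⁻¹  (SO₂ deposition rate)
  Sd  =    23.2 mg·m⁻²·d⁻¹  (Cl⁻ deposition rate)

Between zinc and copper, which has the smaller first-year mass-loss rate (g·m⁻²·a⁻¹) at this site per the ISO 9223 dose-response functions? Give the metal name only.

zinc: temperature factor f = -0.071·(1.5) = -0.1065
  sulphur-dioxide contribution → 0.601 μm/a
  chloride contribution → 0.5087 μm/a
  ⇒ r_corr(zinc) = 1.11 μm/a
  mass loss = 1.11 μm/a × 7.14 g/cm³ = 7.923 g·m⁻²·a⁻¹
copper: T>10 °C ⇒ hinge -0.080·(11.5−10) = -0.1200
  sulphur-dioxide contribution → 0.5268 μm/a
  chloride contribution → 0.6262 μm/a
  total first-year rate 1.153 μm/a
  mass loss = 1.153 μm/a × 8.96 g/cm³ = 10.33 g·m⁻²·a⁻¹
Ordering by g·m⁻²·a⁻¹: copper (10.3) > zinc (7.92)

zinc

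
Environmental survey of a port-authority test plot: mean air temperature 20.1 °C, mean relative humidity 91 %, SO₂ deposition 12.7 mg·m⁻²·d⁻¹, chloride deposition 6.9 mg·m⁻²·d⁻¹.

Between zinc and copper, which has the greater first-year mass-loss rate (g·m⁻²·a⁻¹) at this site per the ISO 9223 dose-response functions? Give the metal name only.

zinc: T>10 °C ⇒ hinge -0.071·(20.1−10) = -0.7171
  SO₂ term: 0.0129·12.7^0.44·exp(0.046·91-0.7171) = 1.267
  Sd branch = 0.0175·Sd^0.57·e^(0.008·RH+0.085·T) = 0.6016 μm/a
  r_corr = 1.267 + 0.6016 = 1.869 μm/a
  mass loss = 1.869 μm/a × 7.14 g/cm³ = 13.34 g·m⁻²·a⁻¹
copper: f(T) = -0.080·(T−10) [T>10 °C] = -0.8080
  Pd branch = 0.0053·Pd^0.26·e^(0.059·RH+f) = 0.9819 μm/a
  Sd branch = 0.01025·Sd^0.27·e^(0.036·RH+0.049·T) = 1.224 μm/a
  r_corr = 0.9819 + 1.224 = 2.206 μm/a
  mass loss = 2.206 μm/a × 8.96 g/cm³ = 19.76 g·m⁻²·a⁻¹
Ordering by g·m⁻²·a⁻¹: copper (19.8) > zinc (13.3)

copper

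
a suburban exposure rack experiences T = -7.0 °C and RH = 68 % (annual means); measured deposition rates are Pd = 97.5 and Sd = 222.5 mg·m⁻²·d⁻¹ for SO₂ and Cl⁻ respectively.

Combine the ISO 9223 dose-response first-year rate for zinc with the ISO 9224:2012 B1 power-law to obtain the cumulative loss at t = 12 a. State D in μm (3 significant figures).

D(12) = 11.5 μm

zinc: temperature factor f = +0.038·(-17.0) = -0.6460
  SO₂ term: 0.0129·97.5^0.44·exp(0.046·68-0.6460) = 1.158
  Sd branch = 0.0175·Sd^0.57·e^(0.008·RH+0.085·T) = 0.3621 μm/a
  sum: 1.158 + 0.3621 → r_corr = 1.52 μm/a
Power-law: D(12) = r_corr · 12^0.813
  D(12) = 1.52 × 12^0.813 = 1.52 × 7.54 = 11.46 μm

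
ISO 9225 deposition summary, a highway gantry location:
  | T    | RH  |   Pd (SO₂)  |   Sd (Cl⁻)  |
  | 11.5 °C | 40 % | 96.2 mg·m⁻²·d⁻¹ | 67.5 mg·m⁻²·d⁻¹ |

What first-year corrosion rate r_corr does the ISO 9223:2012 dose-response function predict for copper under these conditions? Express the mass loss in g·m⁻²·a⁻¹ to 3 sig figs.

copper: temperature factor f = -0.080·(1.5) = -0.1200
  sulphur-dioxide contribution → 0.1632 μm/a
  chloride contribution → 0.237 μm/a
  total first-year rate 0.4002 μm/a
Convert to mass loss: 0.4002 μm/a × 8.96 g/cm³ = 3.586 g·m⁻²·a⁻¹

r_corr = 3.59 g·m⁻²·a⁻¹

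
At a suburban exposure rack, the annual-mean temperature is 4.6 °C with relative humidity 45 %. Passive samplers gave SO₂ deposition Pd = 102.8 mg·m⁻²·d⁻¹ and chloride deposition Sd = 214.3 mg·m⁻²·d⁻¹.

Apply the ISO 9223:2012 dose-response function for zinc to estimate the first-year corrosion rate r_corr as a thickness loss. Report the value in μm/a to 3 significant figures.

r_corr = 1.43 μm/a

zinc: f(T) = +0.038·(T−10) [T≤10 °C] = -0.2052
  SO₂ term: 0.0129·102.8^0.44·exp(0.046·45-0.2052) = 0.6394
  Cl⁻ term: 0.0175·214.3^0.57·exp(0.008·45+0.085·4.6) = 0.7905
  r_corr = 0.6394 + 0.7905 = 1.43 μm/a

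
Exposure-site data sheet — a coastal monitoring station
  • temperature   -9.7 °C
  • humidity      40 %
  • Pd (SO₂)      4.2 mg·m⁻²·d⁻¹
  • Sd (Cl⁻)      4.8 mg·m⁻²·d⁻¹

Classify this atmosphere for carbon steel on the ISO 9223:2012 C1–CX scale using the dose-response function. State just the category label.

C1

carbon steel: temperature factor f = +0.150·(-19.7) = -2.9550
  Pd branch = 1.77·Pd^0.52·e^(0.02·RH+f) = 0.4327 μm/a
  Sd branch = 0.102·Sd^0.62·e^(0.033·RH+0.04·T) = 0.6851 μm/a
  sum: 0.4327 + 0.6851 → r_corr = 1.118 μm/a
Category bounds: 0…1.3 μm/a bracket r_corr ⇒ C1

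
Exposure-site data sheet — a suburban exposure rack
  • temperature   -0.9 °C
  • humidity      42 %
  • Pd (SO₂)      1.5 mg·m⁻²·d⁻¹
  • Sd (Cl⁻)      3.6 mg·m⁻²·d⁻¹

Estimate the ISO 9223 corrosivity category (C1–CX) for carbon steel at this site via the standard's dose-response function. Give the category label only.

C2

carbon steel: temperature factor f = +0.150·(-10.9) = -1.6350
  Pd branch = 1.77·Pd^0.52·e^(0.02·RH+f) = 0.9869 μm/a
  Sd branch = 0.102·Sd^0.62·e^(0.033·RH+0.04·T) = 0.8706 μm/a
  r_corr = 0.9869 + 0.8706 = 1.857 μm/a
Category bounds: 1.3…25 μm/a bracket r_corr ⇒ C2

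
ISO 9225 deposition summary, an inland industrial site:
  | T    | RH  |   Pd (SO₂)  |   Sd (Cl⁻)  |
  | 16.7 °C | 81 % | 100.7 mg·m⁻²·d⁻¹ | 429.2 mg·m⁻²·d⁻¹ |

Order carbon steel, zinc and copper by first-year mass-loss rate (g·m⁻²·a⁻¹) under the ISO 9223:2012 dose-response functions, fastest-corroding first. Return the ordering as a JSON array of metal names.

carbon steel: T>10 °C ⇒ hinge -0.054·(16.7−10) = -0.3618
  Pd branch = 1.77·Pd^0.52·e^(0.02·RH+f) = 68.55 μm/a
  Cl⁻ term: 0.102·429.2^0.62·exp(0.033·81+0.04·16.7) = 123.5
  r_corr = 68.55 + 123.5 = 192.1 μm/a
  mass loss = 192.1 μm/a × 7.85 g/cm³ = 1508 g·m⁻²·a⁻¹
zinc: f(T) = -0.071·(T−10) [T>10 °C] = -0.4757
  Pd branch = 0.0129·Pd^0.44·e^(0.046·RH+f) = 2.532 μm/a
  Cl⁻ term: 0.0175·429.2^0.57·exp(0.008·81+0.085·16.7) = 4.381
  r_corr = 2.532 + 4.381 = 6.913 μm/a
  mass loss = 6.913 μm/a × 7.14 g/cm³ = 49.36 g·m⁻²·a⁻¹
copper: T>10 °C ⇒ hinge -0.080·(16.7−10) = -0.5360
  SO₂ term: 0.0053·100.7^0.26·exp(0.059·81-0.5360) = 1.224
  Cl⁻ term: 0.01025·429.2^0.27·exp(0.036·81+0.049·16.7) = 2.205
  r_corr = 1.224 + 2.205 = 3.429 μm/a
  mass loss = 3.429 μm/a × 8.96 g/cm³ = 30.72 g·m⁻²·a⁻¹
Ordering by g·m⁻²·a⁻¹: carbon steel (1510) > zinc (49.4) > copper (30.7)

["carbon steel", "zinc", "copper"]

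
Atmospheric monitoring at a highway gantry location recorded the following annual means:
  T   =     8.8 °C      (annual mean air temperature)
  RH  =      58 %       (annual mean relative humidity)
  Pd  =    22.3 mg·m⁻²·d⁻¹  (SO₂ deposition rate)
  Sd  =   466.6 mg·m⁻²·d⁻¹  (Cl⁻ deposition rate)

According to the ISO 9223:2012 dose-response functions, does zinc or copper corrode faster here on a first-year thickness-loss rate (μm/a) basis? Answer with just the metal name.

zinc

zinc: f(T) = +0.038·(T−10) [T≤10 °C] = -0.0456
  SO₂ term: 0.0129·22.3^0.44·exp(0.046·58-0.0456) = 0.6962
  Sd branch = 0.0175·Sd^0.57·e^(0.008·RH+0.085·T) = 1.953 μm/a
  sum: 0.6962 + 1.953 → r_corr = 2.649 μm/a
copper: f(T) = +0.126·(T−10) [T≤10 °C] = -0.1512
  SO₂ term: 0.0053·22.3^0.26·exp(0.059·58-0.1512) = 0.3128
  Cl⁻ term: 0.01025·466.6^0.27·exp(0.036·58+0.049·8.8) = 0.669
  sum: 0.3128 + 0.669 → r_corr = 0.9818 μm/a
Ordering by μm/a: zinc (2.65) > copper (0.982)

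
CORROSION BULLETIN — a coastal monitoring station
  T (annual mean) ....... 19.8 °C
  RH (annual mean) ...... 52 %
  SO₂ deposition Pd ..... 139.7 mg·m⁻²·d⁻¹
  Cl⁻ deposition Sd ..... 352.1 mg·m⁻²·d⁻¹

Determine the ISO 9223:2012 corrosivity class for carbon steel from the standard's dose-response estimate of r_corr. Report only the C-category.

carbon steel: T>10 °C ⇒ hinge -0.054·(19.8−10) = -0.5292
  SO₂ term: 1.77·139.7^0.52·exp(0.02·52-0.5292) = 38.49
  Sd branch = 0.102·Sd^0.62·e^(0.033·RH+0.04·T) = 47.51 μm/a
  r_corr = 38.49 + 47.51 = 85.99 μm/a
ISO 9223 Table 2 (carbon steel): 80 < 86 ≤ 200 μm/a ⇒ C5

C5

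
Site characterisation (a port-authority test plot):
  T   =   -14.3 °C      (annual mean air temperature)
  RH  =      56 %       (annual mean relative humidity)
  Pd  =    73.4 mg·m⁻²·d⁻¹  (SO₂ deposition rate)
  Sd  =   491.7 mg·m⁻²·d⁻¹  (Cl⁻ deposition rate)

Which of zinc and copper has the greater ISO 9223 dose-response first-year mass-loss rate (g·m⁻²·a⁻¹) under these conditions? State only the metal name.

zinc

zinc: temperature factor f = +0.038·(-24.3) = -0.9234
  Pd branch = 0.0129·Pd^0.44·e^(0.046·RH+f) = 0.4459 μm/a
  Sd branch = 0.0175·Sd^0.57·e^(0.008·RH+0.085·T) = 0.278 μm/a
  r_corr = 0.4459 + 0.278 = 0.7238 μm/a
  mass loss = 0.7238 μm/a × 7.14 g/cm³ = 5.168 g·m⁻²·a⁻¹
copper: T≤10 °C ⇒ hinge +0.126·(-14.3−10) = -3.0618
  SO₂ term: 0.0053·73.4^0.26·exp(0.059·56-3.0618) = 0.02063
  Sd branch = 0.01025·Sd^0.27·e^(0.036·RH+0.049·T) = 0.2036 μm/a
  r_corr = 0.02063 + 0.2036 = 0.2242 μm/a
  mass loss = 0.2242 μm/a × 8.96 g/cm³ = 2.009 g·m⁻²·a⁻¹
Ordering by g·m⁻²·a⁻¹: zinc (5.17) > copper (2.01)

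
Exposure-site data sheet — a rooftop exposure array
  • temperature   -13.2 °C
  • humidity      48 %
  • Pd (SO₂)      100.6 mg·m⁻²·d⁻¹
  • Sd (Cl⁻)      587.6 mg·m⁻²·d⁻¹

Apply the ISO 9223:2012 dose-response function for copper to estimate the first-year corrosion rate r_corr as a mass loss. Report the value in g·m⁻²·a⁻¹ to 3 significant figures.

r_corr = 1.66 g·m⁻²·a⁻¹

copper: T≤10 °C ⇒ hinge +0.126·(-13.2−10) = -2.9232
  SO₂ term: 0.0053·100.6^0.26·exp(0.059·48-2.9232) = 0.01605
  Sd branch = 0.01025·Sd^0.27·e^(0.036·RH+0.049·T) = 0.169 μm/a
  sum: 0.01605 + 0.169 → r_corr = 0.1851 μm/a
Convert to mass loss: 0.1851 μm/a × 8.96 g/cm³ = 1.658 g·m⁻²·a⁻¹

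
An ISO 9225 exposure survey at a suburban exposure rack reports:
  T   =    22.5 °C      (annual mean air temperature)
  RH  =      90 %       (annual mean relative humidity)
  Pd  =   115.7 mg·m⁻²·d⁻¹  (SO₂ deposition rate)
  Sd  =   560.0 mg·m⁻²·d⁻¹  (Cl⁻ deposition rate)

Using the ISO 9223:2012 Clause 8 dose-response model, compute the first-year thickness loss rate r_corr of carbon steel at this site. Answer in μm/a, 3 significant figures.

carbon steel: T>10 °C ⇒ hinge -0.054·(22.5−10) = -0.6750
  SO₂ term: 1.77·115.7^0.52·exp(0.02·90-0.6750) = 64.49
  Sd branch = 0.102·Sd^0.62·e^(0.033·RH+0.04·T) = 247.3 μm/a
  sum: 64.49 + 247.3 → r_corr = 311.8 μm/a

r_corr = 312 μm/a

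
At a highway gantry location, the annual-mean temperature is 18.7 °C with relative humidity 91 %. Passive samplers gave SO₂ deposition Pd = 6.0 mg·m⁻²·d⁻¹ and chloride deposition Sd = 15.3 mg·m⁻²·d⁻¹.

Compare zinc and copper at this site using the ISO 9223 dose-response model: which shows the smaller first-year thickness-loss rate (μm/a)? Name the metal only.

zinc: temperature factor f = -0.071·(8.7) = -0.6177
  SO₂ term: 0.0129·6.0^0.44·exp(0.046·91-0.6177) = 1.006
  Sd branch = 0.0175·Sd^0.57·e^(0.008·RH+0.085·T) = 0.841 μm/a
  sum: 1.006 + 0.841 → r_corr = 1.847 μm/a
copper: temperature factor f = -0.080·(8.7) = -0.6960
  Pd branch = 0.0053·Pd^0.26·e^(0.059·RH+f) = 0.9038 μm/a
  Sd branch = 0.01025·Sd^0.27·e^(0.036·RH+0.049·T) = 1.417 μm/a
  sum: 0.9038 + 1.417 → r_corr = 2.32 μm/a
Ordering by μm/a: copper (2.32) > zinc (1.85)

zinc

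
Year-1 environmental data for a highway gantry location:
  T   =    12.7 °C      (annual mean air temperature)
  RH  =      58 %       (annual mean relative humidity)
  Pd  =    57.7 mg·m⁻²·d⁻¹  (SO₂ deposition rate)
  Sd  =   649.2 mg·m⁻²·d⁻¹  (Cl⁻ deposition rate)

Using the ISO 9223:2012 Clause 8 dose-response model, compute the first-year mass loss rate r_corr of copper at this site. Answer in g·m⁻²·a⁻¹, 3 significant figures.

copper: T>10 °C ⇒ hinge -0.080·(12.7−10) = -0.2160
  SO₂ term: 0.0053·57.7^0.26·exp(0.059·58-0.2160) = 0.3754
  Cl⁻ term: 0.01025·649.2^0.27·exp(0.036·58+0.049·12.7) = 0.8854
  sum: 0.3754 + 0.8854 → r_corr = 1.261 μm/a
Convert to mass loss: 1.261 μm/a × 8.96 g/cm³ = 11.3 g·m⁻²·a⁻¹

r_corr = 11.3 g·m⁻²·a⁻¹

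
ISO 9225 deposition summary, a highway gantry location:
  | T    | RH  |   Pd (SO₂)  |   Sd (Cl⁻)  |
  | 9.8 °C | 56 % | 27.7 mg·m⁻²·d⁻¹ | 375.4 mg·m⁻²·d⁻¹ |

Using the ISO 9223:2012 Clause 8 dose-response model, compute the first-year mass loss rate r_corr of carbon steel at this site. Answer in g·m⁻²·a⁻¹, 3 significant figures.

carbon steel: temperature factor f = +0.150·(-0.2) = -0.0300
  Pd branch = 1.77·Pd^0.52·e^(0.02·RH+f) = 29.61 μm/a
  Cl⁻ term: 0.102·375.4^0.62·exp(0.033·56+0.04·9.8) = 37.81
  sum: 29.61 + 37.81 → r_corr = 67.42 μm/a
Convert to mass loss: 67.42 μm/a × 7.85 g/cm³ = 529.2 g·m⁻²·a⁻¹

r_corr = 529 g·m⁻²·a⁻¹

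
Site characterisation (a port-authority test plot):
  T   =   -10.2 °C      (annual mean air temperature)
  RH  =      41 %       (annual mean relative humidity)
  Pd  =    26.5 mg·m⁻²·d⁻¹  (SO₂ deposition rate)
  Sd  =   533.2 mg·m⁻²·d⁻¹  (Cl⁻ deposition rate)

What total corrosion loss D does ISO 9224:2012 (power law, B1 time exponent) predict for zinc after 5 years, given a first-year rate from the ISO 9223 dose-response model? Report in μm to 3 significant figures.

zinc: T≤10 °C ⇒ hinge +0.038·(-10.2−10) = -0.7676
  Pd branch = 0.0129·Pd^0.44·e^(0.046·RH+f) = 0.1669 μm/a
  Cl⁻ term: 0.0175·533.2^0.57·exp(0.008·41+0.085·-10.2) = 0.3658
  r_corr = 0.1669 + 0.3658 = 0.5328 μm/a
Power-law: D(5) = r_corr · 5^0.813
  D(5) = 0.5328 × 5^0.813 = 0.5328 × 3.701 = 1.971 μm

D(5) = 1.97 μm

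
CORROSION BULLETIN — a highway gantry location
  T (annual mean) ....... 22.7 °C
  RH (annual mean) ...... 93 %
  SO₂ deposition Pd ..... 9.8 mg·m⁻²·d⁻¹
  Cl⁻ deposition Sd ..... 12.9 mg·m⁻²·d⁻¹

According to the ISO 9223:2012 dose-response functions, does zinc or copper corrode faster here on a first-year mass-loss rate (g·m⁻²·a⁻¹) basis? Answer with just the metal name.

copper

zinc: T>10 °C ⇒ hinge -0.071·(22.7−10) = -0.9017
  Pd branch = 0.0129·Pd^0.44·e^(0.046·RH+f) = 1.03 μm/a
  Cl⁻ term: 0.0175·12.9^0.57·exp(0.008·93+0.085·22.7) = 1.089
  r_corr = 1.03 + 1.089 = 2.12 μm/a
  mass loss = 2.12 μm/a × 7.14 g/cm³ = 15.14 g·m⁻²·a⁻¹
copper: T>10 °C ⇒ hinge -0.080·(22.7−10) = -1.0160
  SO₂ term: 0.0053·9.8^0.26·exp(0.059·93-1.0160) = 0.8389
  Sd branch = 0.01025·Sd^0.27·e^(0.036·RH+0.049·T) = 1.769 μm/a
  sum: 0.8389 + 1.769 → r_corr = 2.608 μm/a
  mass loss = 2.608 μm/a × 8.96 g/cm³ = 23.36 g·m⁻²·a⁻¹
Ordering by g·m⁻²·a⁻¹: copper (23.4) > zinc (15.1)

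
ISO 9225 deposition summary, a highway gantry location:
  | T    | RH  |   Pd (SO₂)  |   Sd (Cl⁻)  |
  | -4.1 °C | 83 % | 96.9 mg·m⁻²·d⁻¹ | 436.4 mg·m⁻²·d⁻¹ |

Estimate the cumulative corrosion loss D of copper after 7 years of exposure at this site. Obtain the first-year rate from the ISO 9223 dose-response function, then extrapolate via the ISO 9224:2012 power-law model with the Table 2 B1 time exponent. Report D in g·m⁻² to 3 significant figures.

copper: temperature factor f = +0.126·(-14.1) = -1.7766
  SO₂ term: 0.0053·96.9^0.26·exp(0.059·83-1.7766) = 0.3944
  Cl⁻ term: 0.01025·436.4^0.27·exp(0.036·83+0.049·-4.1) = 0.8588
  r_corr = 0.3944 + 0.8588 = 1.253 μm/a
Long-term exponent b (ISO 9224 Table 2, B1) = 0.667
  D(7) = 1.253 × 7^0.667 = 1.253 × 3.662 = 4.589 μm
  Mass loss = 4.589 μm × 8.96 g/cm³ = 41.12 g·m⁻²

D(7) = 41.1 g·m⁻²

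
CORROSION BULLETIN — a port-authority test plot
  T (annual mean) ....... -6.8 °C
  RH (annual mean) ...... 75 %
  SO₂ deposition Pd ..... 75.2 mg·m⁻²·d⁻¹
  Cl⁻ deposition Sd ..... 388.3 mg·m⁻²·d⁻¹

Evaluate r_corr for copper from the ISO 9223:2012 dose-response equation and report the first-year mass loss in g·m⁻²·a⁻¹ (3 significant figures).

r_corr = 6.37 g·m⁻²·a⁻¹

copper: T≤10 °C ⇒ hinge +0.126·(-6.8−10) = -2.1168
  SO₂ term: 0.0053·75.2^0.26·exp(0.059·75-2.1168) = 0.1639
  Sd branch = 0.01025·Sd^0.27·e^(0.036·RH+0.049·T) = 0.5466 μm/a
  sum: 0.1639 + 0.5466 → r_corr = 0.7105 μm/a
Convert to mass loss: 0.7105 μm/a × 8.96 g/cm³ = 6.366 g·m⁻²·a⁻¹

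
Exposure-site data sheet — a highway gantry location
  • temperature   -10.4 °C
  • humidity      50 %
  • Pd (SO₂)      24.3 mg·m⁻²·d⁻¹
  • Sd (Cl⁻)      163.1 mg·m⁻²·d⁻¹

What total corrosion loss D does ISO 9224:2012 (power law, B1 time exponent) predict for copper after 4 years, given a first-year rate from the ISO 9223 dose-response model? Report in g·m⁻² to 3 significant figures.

D(4) = 3.73 g·m⁻²

copper: f(T) = +0.126·(T−10) [T≤10 °C] = -2.5704
  SO₂ term: 0.0053·24.3^0.26·exp(0.059·50-2.5704) = 0.01776
  Sd branch = 0.01025·Sd^0.27·e^(0.036·RH+0.049·T) = 0.1474 μm/a
  r_corr = 0.01776 + 0.1474 = 0.1652 μm/a
Long-term exponent b (ISO 9224 Table 2, B1) = 0.667
  D(4) = 0.1652 × 4^0.667 = 0.1652 × 2.521 = 0.4164 μm
  Mass loss = 0.4164 μm × 8.96 g/cm³ = 3.731 g·m⁻²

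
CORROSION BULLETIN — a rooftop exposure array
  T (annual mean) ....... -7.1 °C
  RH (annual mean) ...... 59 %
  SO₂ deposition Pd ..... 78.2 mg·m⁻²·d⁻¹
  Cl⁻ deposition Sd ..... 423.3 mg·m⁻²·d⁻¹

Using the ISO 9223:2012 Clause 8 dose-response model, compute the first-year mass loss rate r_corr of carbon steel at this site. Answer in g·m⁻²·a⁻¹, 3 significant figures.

r_corr = 213 g·m⁻²·a⁻¹

carbon steel: temperature factor f = +0.150·(-17.1) = -2.5650
  SO₂ term: 1.77·78.2^0.52·exp(0.02·59-2.5650) = 4.275
  Sd branch = 0.102·Sd^0.62·e^(0.033·RH+0.04·T) = 22.87 μm/a
  sum: 4.275 + 22.87 → r_corr = 27.15 μm/a
Convert to mass loss: 27.15 μm/a × 7.85 g/cm³ = 213.1 g·m⁻²·a⁻¹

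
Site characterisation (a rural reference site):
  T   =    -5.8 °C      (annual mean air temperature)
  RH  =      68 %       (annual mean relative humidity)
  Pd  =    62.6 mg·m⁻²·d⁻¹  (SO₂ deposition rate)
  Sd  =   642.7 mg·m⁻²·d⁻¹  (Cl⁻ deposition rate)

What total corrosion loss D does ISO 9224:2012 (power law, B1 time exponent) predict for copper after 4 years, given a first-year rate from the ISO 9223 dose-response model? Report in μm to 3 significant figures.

copper: temperature factor f = +0.126·(-15.8) = -1.9908
  sulphur-dioxide contribution → 0.1173 μm/a
  chloride contribution → 0.5112 μm/a
  total first-year rate 0.6285 μm/a
Long-term exponent b (ISO 9224 Table 2, B1) = 0.667
  D(4) = 0.6285 × 4^0.667 = 0.6285 × 2.521 = 1.584 μm

D(4) = 1.58 μm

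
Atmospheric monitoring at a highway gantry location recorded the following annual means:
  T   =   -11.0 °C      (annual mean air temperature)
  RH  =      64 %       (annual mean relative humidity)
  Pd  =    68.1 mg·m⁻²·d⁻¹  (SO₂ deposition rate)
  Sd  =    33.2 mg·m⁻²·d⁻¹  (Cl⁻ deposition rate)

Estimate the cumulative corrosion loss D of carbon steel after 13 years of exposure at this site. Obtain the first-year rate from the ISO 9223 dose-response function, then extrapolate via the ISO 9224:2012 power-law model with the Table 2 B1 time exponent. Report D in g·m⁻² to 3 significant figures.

D(13) = 217 g·m⁻²

carbon steel: temperature factor f = +0.150·(-21.0) = -3.1500
  Pd branch = 1.77·Pd^0.52·e^(0.02·RH+f) = 2.45 μm/a
  Sd branch = 0.102·Sd^0.62·e^(0.033·RH+0.04·T) = 4.763 μm/a
  r_corr = 2.45 + 4.763 = 7.212 μm/a
Power-law: D(13) = r_corr · 13^0.523
  D(13) = 7.212 × 13^0.523 = 7.212 × 3.825 = 27.58 μm
  Mass loss = 27.58 μm × 7.85 g/cm³ = 216.5 g·m⁻²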